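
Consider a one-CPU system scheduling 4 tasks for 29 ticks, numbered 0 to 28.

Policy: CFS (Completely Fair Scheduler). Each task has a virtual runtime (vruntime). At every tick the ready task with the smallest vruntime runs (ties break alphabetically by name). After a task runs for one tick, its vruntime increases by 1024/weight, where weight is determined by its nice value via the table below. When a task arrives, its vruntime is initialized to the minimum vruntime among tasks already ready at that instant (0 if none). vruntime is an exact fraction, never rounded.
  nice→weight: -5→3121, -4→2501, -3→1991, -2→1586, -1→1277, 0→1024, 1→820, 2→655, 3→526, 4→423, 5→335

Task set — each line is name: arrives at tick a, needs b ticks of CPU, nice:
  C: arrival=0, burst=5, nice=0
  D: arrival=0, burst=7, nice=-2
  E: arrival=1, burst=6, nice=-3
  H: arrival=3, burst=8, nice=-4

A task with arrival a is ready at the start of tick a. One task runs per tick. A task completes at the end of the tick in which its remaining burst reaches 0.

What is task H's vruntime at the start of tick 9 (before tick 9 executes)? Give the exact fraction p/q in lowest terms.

vruntime(H, start of tick 9) = 6638592/4979491

t=0: vr[C=0 D=0] → run C
t=1: vr[C=1 D=0 E=0] → run D
t=2: vr[C=1 D=512/793 E=0] → run E
t=3: vr[C=1 D=512/793 E=1024/1991 H=1024/1991] → run E
t=4: vr[C=1 D=512/793 E=2048/1991 H=1024/1991] → run H
t=5: vr[C=1 D=512/793 E=2048/1991 H=4599808/4979491] → run D
t=6: vr[C=1 D=1024/793 E=2048/1991 H=4599808/4979491] → run H
t=7: vr[C=1 D=1024/793 E=2048/1991 H=6638592/4979491] → run C
t=8: vr[C=2 D=1024/793 E=2048/1991 H=6638592/4979491] → run E
t=9: vr[C=2 D=1024/793 E=3072/1991 H=6638592/4979491] → run D
t=10: vr[C=2 D=1536/793 E=3072/1991 H=6638592/4979491] → run H
t=11: vr[C=2 D=1536/793 E=3072/1991 H=8677376/4979491] → run E
t=12: vr[C=2 D=1536/793 E=4096/1991 H=8677376/4979491] → run H
t=13: vr[C=2 D=1536/793 E=4096/1991 H=10716160/4979491] → run D
t=14: vr[C=2 D=2048/793 E=4096/1991 H=10716160/4979491] → run C
t=15: vr[C=3 D=2048/793 E=4096/1991 H=10716160/4979491] → run E
t=16: vr[C=3 D=2048/793 E=5120/1991 H=10716160/4979491] → run H
t=17: vr[C=3 D=2048/793 E=5120/1991 H=12754944/4979491] → run H
t=18: vr[C=3 D=2048/793 E=5120/1991 H=14793728/4979491] → run E
t=19: vr[C=3 D=2048/793 H=14793728/4979491] → run D
t=20: vr[C=3 D=2560/793 H=14793728/4979491] → run H
t=21: vr[C=3 D=2560/793 H=16832512/4979491] → run C
t=22: vr[C=4 D=2560/793 H=16832512/4979491] → run D
t=23: vr[C=4 D=3072/793 H=16832512/4979491] → run H
t=24: vr[C=4 D=3072/793] → run D
t=25: vr[C=4] → run C
t=26: (idle)
t=27: (idle)
t=28: (idle)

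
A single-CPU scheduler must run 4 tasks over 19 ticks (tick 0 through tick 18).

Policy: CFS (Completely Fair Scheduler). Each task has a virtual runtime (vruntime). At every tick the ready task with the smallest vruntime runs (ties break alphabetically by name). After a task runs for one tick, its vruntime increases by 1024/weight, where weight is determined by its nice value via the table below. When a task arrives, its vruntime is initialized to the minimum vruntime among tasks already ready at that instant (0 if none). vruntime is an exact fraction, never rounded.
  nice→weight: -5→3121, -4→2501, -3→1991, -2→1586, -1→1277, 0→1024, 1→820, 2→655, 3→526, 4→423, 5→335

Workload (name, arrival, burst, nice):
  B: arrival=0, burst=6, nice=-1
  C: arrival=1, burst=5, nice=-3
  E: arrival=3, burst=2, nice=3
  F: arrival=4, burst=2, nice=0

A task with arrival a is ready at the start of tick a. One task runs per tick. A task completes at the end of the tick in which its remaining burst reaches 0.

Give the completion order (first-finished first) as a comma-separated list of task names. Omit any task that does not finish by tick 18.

t=0: vr[B=0] → run B
t=1: vr[B=1024/1277 C=1024/1277] → run B
t=2: vr[B=2048/1277 C=1024/1277] → run C
t=3: vr[B=2048/1277 C=3346432/2542507 E=3346432/2542507] → run C
t=4: vr[B=2048/1277 C=4654080/2542507 E=3346432/2542507 F=3346432/2542507] → run E
t=5: vr[B=2048/1277 C=4654080/2542507 E=2181875200/668679341 F=3346432/2542507] → run F
t=6: vr[B=2048/1277 C=4654080/2542507 E=2181875200/668679341 F=5888939/2542507] → run B
t=7: vr[B=3072/1277 C=4654080/2542507 E=2181875200/668679341 F=5888939/2542507] → run C
t=8: vr[B=3072/1277 C=5961728/2542507 E=2181875200/668679341 F=5888939/2542507] → run F
t=9: vr[B=3072/1277 C=5961728/2542507 E=2181875200/668679341] → run C
t=10: vr[B=3072/1277 C=7269376/2542507 E=2181875200/668679341] → run B
t=11: vr[B=4096/1277 C=7269376/2542507 E=2181875200/668679341] → run C
t=12: vr[B=4096/1277 E=2181875200/668679341] → run B
t=13: vr[B=5120/1277 E=2181875200/668679341] → run E
t=14: vr[B=5120/1277] → run B
t=15: (idle)
t=16: (idle)
t=17: (idle)
t=18: (idle)

completion order = F, C, E, B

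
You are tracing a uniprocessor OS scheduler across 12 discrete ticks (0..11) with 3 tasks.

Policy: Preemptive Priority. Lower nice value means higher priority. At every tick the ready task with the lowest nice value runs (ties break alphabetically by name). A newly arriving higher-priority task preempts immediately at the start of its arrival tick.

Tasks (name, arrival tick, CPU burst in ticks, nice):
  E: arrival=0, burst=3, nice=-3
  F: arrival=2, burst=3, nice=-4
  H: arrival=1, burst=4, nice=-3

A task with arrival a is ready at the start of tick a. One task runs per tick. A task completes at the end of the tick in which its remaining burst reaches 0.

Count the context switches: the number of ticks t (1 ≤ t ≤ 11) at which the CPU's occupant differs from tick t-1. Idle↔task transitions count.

t=0: ready={E} → run E
t=1: ready={E,H} → run E
t=2: ready={E,F,H} → run F
t=3: ready={E,F,H} → run F
t=4: ready={E,F,H} → run F
t=5: ready={E,H} → run E
t=6: ready={H} → run H
t=7: ready={H} → run H
t=8: ready={H} → run H
t=9: ready={H} → run H
t=10: (idle)
t=11: (idle)

context switches = 4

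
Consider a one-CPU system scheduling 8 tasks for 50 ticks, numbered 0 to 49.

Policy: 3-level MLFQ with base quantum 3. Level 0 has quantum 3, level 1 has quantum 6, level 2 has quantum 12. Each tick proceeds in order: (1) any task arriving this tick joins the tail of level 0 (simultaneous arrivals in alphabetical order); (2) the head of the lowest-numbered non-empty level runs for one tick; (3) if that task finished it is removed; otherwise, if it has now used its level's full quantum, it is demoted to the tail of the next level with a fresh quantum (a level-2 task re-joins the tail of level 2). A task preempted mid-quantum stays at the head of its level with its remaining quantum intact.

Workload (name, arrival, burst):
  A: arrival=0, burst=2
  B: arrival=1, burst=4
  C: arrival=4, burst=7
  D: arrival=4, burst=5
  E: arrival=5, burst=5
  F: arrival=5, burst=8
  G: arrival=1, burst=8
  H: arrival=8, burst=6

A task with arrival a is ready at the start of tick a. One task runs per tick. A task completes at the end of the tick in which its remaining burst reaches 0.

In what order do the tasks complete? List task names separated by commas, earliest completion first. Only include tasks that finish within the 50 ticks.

t=0: L0/L1/L2 = A/-/- → run A
t=1: L0/L1/L2 = ABG/-/- → run A
t=2: L0/L1/L2 = BG/-/- → run B
t=3: L0/L1/L2 = BG/-/- → run B
t=4: L0/L1/L2 = BGCD/-/- → run B
t=5: L0/L1/L2 = GCDEF/B/- → run G
t=6: L0/L1/L2 = GCDEF/B/- → run G
t=7: L0/L1/L2 = GCDEF/B/- → run G
t=8: L0/L1/L2 = CDEFH/BG/- → run C
t=9: L0/L1/L2 = CDEFH/BG/- → run C
t=10: L0/L1/L2 = CDEFH/BG/- → run C
t=11: L0/L1/L2 = DEFH/BGC/- → run D
t=12: L0/L1/L2 = DEFH/BGC/- → run D
t=13: L0/L1/L2 = DEFH/BGC/- → run D
t=14: L0/L1/L2 = EFH/BGCD/- → run E
t=15: L0/L1/L2 = EFH/BGCD/- → run E
t=16: L0/L1/L2 = EFH/BGCD/- → run E
t=17: L0/L1/L2 = FH/BGCDE/- → run F
t=18: L0/L1/L2 = FH/BGCDE/- → run F
t=19: L0/L1/L2 = FH/BGCDE/- → run F
t=20: L0/L1/L2 = H/BGCDEF/- → run H
t=21: L0/L1/L2 = H/BGCDEF/- → run H
t=22: L0/L1/L2 = H/BGCDEF/- → run H
t=23: L0/L1/L2 = -/BGCDEFH/- → run B
t=24: L0/L1/L2 = -/GCDEFH/- → run G
t=25: L0/L1/L2 = -/GCDEFH/- → run G
t=26: L0/L1/L2 = -/GCDEFH/- → run G
t=27: L0/L1/L2 = -/GCDEFH/- → run G
t=28: L0/L1/L2 = -/GCDEFH/- → run G
t=29: L0/L1/L2 = -/CDEFH/- → run C
t=30: L0/L1/L2 = -/CDEFH/- → run C
t=31: L0/L1/L2 = -/CDEFH/- → run C
t=32: L0/L1/L2 = -/CDEFH/- → run C
t=33: L0/L1/L2 = -/DEFH/- → run D
t=34: L0/L1/L2 = -/DEFH/- → run D
t=35: L0/L1/L2 = -/EFH/- → run E
t=36: L0/L1/L2 = -/EFH/- → run E
t=37: L0/L1/L2 = -/FH/- → run F
t=38: L0/L1/L2 = -/FH/- → run F
t=39: L0/L1/L2 = -/FH/- → run F
t=40: L0/L1/L2 = -/FH/- → run F
t=41: L0/L1/L2 = -/FH/- → run F
t=42: L0/L1/L2 = -/H/- → run H
t=43: L0/L1/L2 = -/H/- → run H
t=44: L0/L1/L2 = -/H/- → run H
t=45: (idle)
t=46: (idle)
t=47: (idle)
t=48: (idle)
t=49: (idle)

completion order = A, B, G, C, D, E, F, H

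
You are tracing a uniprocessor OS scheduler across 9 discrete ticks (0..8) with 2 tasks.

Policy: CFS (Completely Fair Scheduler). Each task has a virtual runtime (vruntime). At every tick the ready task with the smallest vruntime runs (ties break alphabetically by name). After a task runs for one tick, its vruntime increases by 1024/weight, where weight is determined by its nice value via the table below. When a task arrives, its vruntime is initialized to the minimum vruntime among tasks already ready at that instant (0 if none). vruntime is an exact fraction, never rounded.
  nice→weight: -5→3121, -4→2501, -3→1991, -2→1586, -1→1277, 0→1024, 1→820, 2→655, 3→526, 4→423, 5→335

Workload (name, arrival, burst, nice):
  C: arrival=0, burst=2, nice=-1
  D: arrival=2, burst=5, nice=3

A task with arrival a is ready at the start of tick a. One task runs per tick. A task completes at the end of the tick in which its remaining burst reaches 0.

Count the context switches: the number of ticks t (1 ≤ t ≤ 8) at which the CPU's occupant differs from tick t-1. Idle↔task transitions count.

context switches = 2

t=0: vr[C=0] → run C
t=1: vr[C=1024/1277] → run C
t=2: vr[D=0] → run D
t=3: vr[D=512/263] → run D
t=4: vr[D=1024/263] → run D
t=5: vr[D=1536/263] → run D
t=6: vr[D=2048/263] → run D
t=7: (idle)
t=8: (idle)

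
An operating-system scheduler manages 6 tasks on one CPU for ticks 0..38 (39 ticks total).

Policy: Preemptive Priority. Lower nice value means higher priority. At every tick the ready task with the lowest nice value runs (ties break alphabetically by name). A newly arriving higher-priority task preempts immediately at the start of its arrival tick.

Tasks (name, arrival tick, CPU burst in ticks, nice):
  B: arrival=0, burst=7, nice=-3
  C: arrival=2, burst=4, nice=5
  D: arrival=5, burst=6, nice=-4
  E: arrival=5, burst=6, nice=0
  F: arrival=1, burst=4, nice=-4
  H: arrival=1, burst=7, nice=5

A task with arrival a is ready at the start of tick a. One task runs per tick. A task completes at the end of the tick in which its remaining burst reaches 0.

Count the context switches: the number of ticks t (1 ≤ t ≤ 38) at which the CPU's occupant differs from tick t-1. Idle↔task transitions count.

context switches = 7

t=0: ready={B} → run B
t=1: ready={B,F,H} → run F
t=2: ready={B,C,F,H} → run F
t=3: ready={B,C,F,H} → run F
t=4: ready={B,C,F,H} → run F
t=5: ready={B,C,D,E,H} → run D
t=6: ready={B,C,D,E,H} → run D
t=7: ready={B,C,D,E,H} → run D
t=8: ready={B,C,D,E,H} → run D
t=9: ready={B,C,D,E,H} → run D
t=10: ready={B,C,D,E,H} → run D
t=11: ready={B,C,E,H} → run B
t=12: ready={B,C,E,H} → run B
t=13: ready={B,C,E,H} → run B
t=14: ready={B,C,E,H} → run B
t=15: ready={B,C,E,H} → run B
t=16: ready={B,C,E,H} → run B
t=17: ready={C,E,H} → run E
t=18: ready={C,E,H} → run E
t=19: ready={C,E,H} → run E
t=20: ready={C,E,H} → run E
t=21: ready={C,E,H} → run E
t=22: ready={C,E,H} → run E
t=23: ready={C,H} → run C
t=24: ready={C,H} → run C
t=25: ready={C,H} → run C
t=26: ready={C,H} → run C
t=27: ready={H} → run H
t=28: ready={H} → run H
t=29: ready={H} → run H
t=30: ready={H} → run H
t=31: ready={H} → run H
t=32: ready={H} → run H
t=33: ready={H} → run H
t=34: (idle)
t=35: (idle)
t=36: (idle)
t=37: (idle)
t=38: (idle)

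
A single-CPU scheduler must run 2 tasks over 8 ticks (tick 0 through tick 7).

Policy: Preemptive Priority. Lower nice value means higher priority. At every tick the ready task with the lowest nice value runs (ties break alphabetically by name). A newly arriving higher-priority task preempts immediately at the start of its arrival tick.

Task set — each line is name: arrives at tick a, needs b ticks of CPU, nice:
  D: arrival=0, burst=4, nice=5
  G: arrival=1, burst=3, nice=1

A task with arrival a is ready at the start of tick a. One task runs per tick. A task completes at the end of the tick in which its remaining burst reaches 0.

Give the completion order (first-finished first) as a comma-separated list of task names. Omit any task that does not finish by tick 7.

t=0: ready={D} → run D
t=1: ready={D,G} → run G
t=2: ready={D,G} → run G
t=3: ready={D,G} → run G
t=4: ready={D} → run D
t=5: ready={D} → run D
t=6: ready={D} → run D
t=7: (idle)

completion order = G, D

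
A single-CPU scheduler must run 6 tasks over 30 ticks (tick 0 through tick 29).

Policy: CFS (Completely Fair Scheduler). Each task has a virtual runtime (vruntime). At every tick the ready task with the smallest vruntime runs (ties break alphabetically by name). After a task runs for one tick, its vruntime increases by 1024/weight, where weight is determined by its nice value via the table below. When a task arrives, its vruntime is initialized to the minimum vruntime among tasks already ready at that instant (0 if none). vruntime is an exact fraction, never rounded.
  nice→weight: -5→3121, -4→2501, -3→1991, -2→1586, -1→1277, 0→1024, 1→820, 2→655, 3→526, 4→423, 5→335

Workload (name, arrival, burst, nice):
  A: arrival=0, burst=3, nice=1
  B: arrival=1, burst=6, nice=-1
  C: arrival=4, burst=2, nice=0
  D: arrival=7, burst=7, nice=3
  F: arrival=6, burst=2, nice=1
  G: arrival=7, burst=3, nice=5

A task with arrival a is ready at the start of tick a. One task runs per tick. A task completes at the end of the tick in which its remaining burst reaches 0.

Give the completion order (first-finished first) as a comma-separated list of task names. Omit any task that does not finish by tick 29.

t=0: vr[A=0] → run A
t=1: vr[A=256/205 B=256/205] → run A
t=2: vr[A=512/205 B=256/205] → run B
t=3: vr[A=512/205 B=536832/261785] → run B
t=4: vr[A=512/205 B=746752/261785 C=512/205] → run A
t=5: vr[B=746752/261785 C=512/205] → run C
t=6: vr[B=746752/261785 C=717/205 F=746752/261785] → run B
t=7: vr[B=956672/261785 C=717/205 D=746752/261785 F=746752/261785 G=746752/261785] → run D
t=8: vr[B=956672/261785 C=717/205 D=330429696/68849455 F=746752/261785 G=746752/261785] → run F
t=9: vr[B=956672/261785 C=717/205 D=330429696/68849455 F=1073664/261785 G=746752/261785] → run G
t=10: vr[B=956672/261785 C=717/205 D=330429696/68849455 F=1073664/261785 G=103645952/17539595] → run C
t=11: vr[B=956672/261785 D=330429696/68849455 F=1073664/261785 G=103645952/17539595] → run B
t=12: vr[B=1166592/261785 D=330429696/68849455 F=1073664/261785 G=103645952/17539595] → run F
t=13: vr[B=1166592/261785 D=330429696/68849455 G=103645952/17539595] → run B
t=14: vr[B=1376512/261785 D=330429696/68849455 G=103645952/17539595] → run D
t=15: vr[B=1376512/261785 D=464463616/68849455 G=103645952/17539595] → run B
t=16: vr[D=464463616/68849455 G=103645952/17539595] → run G
t=17: vr[D=464463616/68849455 G=31451904/3507919] → run D
t=18: vr[D=598497536/68849455 G=31451904/3507919] → run D
t=19: vr[D=732531456/68849455 G=31451904/3507919] → run G
t=20: vr[D=732531456/68849455] → run D
t=21: vr[D=866565376/68849455] → run D
t=22: vr[D=1000599296/68849455] → run D
t=23: (idle)
t=24: (idle)
t=25: (idle)
t=26: (idle)
t=27: (idle)
t=28: (idle)
t=29: (idle)

completion order = A, C, F, B, G, D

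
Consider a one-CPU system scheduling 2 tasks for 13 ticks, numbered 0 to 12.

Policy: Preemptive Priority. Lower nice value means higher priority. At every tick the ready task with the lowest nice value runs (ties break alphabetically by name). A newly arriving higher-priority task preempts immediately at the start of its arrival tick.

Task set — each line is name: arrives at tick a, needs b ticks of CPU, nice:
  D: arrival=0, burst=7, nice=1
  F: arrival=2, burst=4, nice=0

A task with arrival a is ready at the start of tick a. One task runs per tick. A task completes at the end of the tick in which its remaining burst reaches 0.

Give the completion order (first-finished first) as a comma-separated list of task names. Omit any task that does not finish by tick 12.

t=0: ready={D} → run D
t=1: ready={D} → run D
t=2: ready={D,F} → run F
t=3: ready={D,F} → run F
t=4: ready={D,F} → run F
t=5: ready={D,F} → run F
t=6: ready={D} → run D
t=7: ready={D} → run D
t=8: ready={D} → run D
t=9: ready={D} → run D
t=10: ready={D} → run D
t=11: (idle)
t=12: (idle)

completion order = F, D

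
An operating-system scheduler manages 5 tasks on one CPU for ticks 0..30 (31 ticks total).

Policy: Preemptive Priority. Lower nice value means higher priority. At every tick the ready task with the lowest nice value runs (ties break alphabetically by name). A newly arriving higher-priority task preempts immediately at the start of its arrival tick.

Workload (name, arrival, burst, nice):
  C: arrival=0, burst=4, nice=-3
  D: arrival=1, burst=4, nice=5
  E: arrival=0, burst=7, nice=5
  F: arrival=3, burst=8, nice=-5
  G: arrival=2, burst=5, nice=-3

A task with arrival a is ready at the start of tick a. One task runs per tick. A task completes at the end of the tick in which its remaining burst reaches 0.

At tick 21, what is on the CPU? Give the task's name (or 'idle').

t=0: ready={C,E} → run C
t=1: ready={C,D,E} → run C
t=2: ready={C,D,E,G} → run C
t=3: ready={C,D,E,F,G} → run F
t=4: ready={C,D,E,F,G} → run F
t=5: ready={C,D,E,F,G} → run F
t=6: ready={C,D,E,F,G} → run F
t=7: ready={C,D,E,F,G} → run F
t=8: ready={C,D,E,F,G} → run F
t=9: ready={C,D,E,F,G} → run F
t=10: ready={C,D,E,F,G} → run F
t=11: ready={C,D,E,G} → run C
t=12: ready={D,E,G} → run G
t=13: ready={D,E,G} → run G
t=14: ready={D,E,G} → run G
t=15: ready={D,E,G} → run G
t=16: ready={D,E,G} → run G
t=17: ready={D,E} → run D
t=18: ready={D,E} → run D
t=19: ready={D,E} → run D
t=20: ready={D,E} → run D
t=21: ready={E} → run E
t=22: ready={E} → run E
t=23: ready={E} → run E
t=24: ready={E} → run E
t=25: ready={E} → run E
t=26: ready={E} → run E
t=27: ready={E} → run E
t=28: (idle)
t=29: (idle)
t=30: (idle)

running at tick 21 = E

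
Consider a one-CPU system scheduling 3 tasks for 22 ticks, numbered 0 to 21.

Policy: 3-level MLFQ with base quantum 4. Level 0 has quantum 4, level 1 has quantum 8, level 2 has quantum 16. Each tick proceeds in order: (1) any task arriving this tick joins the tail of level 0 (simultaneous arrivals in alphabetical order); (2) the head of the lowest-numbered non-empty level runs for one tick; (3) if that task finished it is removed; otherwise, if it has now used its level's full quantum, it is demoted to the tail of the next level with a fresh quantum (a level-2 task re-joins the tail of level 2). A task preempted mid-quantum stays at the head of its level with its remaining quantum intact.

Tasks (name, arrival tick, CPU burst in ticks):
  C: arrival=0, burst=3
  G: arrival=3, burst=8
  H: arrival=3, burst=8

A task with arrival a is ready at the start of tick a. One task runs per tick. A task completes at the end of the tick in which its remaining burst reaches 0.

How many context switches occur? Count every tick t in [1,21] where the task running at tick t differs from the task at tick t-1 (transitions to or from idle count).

context switches = 5

t=0: L0/L1/L2 = C/-/- → run C
t=1: L0/L1/L2 = C/-/- → run C
t=2: L0/L1/L2 = C/-/- → run C
t=3: L0/L1/L2 = GH/-/- → run G
t=4: L0/L1/L2 = GH/-/- → run G
t=5: L0/L1/L2 = GH/-/- → run G
t=6: L0/L1/L2 = GH/-/- → run G
t=7: L0/L1/L2 = H/G/- → run H
t=8: L0/L1/L2 = H/G/- → run H
t=9: L0/L1/L2 = H/G/- → run H
t=10: L0/L1/L2 = H/G/- → run H
t=11: L0/L1/L2 = -/GH/- → run G
t=12: L0/L1/L2 = -/GH/- → run G
t=13: L0/L1/L2 = -/GH/- → run G
t=14: L0/L1/L2 = -/GH/- → run G
t=15: L0/L1/L2 = -/H/- → run H
t=16: L0/L1/L2 = -/H/- → run H
t=17: L0/L1/L2 = -/H/- → run H
t=18: L0/L1/L2 = -/H/- → run H
t=19: (idle)
t=20: (idle)
t=21: (idle)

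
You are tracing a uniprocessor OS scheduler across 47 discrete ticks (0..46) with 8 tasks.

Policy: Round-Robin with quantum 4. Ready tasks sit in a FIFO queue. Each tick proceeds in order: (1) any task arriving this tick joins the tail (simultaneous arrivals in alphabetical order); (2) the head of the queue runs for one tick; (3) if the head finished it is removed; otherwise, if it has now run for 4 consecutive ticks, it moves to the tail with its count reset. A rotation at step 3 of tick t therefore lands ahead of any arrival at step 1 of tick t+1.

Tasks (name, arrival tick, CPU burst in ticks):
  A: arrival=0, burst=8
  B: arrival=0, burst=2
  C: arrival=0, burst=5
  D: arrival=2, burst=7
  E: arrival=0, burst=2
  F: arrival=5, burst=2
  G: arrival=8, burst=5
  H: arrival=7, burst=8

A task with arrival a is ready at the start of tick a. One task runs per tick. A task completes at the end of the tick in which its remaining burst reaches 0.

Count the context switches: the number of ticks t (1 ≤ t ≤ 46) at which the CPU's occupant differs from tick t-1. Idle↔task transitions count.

t=0: queue=[A,B,C,E] q_used=0 → run A
t=1: queue=[A,B,C,E] q_used=1 → run A
t=2: queue=[A,B,C,E,D] q_used=2 → run A
t=3: queue=[A,B,C,E,D] q_used=3 → run A
t=4: queue=[B,C,E,D,A] q_used=0 → run B
t=5: queue=[B,C,E,D,A,F] q_used=1 → run B
t=6: queue=[C,E,D,A,F] q_used=0 → run C
t=7: queue=[C,E,D,A,F,H] q_used=1 → run C
t=8: queue=[C,E,D,A,F,H,G] q_used=2 → run C
t=9: queue=[C,E,D,A,F,H,G] q_used=3 → run C
t=10: queue=[E,D,A,F,H,G,C] q_used=0 → run E
t=11: queue=[E,D,A,F,H,G,C] q_used=1 → run E
t=12: queue=[D,A,F,H,G,C] q_used=0 → run D
t=13: queue=[D,A,F,H,G,C] q_used=1 → run D
t=14: queue=[D,A,F,H,G,C] q_used=2 → run D
t=15: queue=[D,A,F,H,G,C] q_used=3 → run D
t=16: queue=[A,F,H,G,C,D] q_used=0 → run A
t=17: queue=[A,F,H,G,C,D] q_used=1 → run A
t=18: queue=[A,F,H,G,C,D] q_used=2 → run A
t=19: queue=[A,F,H,G,C,D] q_used=3 → run A
t=20: queue=[F,H,G,C,D] q_used=0 → run F
t=21: queue=[F,H,G,C,D] q_used=1 → run F
t=22: queue=[H,G,C,D] q_used=0 → run H
t=23: queue=[H,G,C,D] q_used=1 → run H
t=24: queue=[H,G,C,D] q_used=2 → run H
t=25: queue=[H,G,C,D] q_used=3 → run H
t=26: queue=[G,C,D,H] q_used=0 → run G
t=27: queue=[G,C,D,H] q_used=1 → run G
t=28: queue=[G,C,D,H] q_used=2 → run G
t=29: queue=[G,C,D,H] q_used=3 → run G
t=30: queue=[C,D,H,G] q_used=0 → run C
t=31: queue=[D,H,G] q_used=0 → run D
t=32: queue=[D,H,G] q_used=1 → run D
t=33: queue=[D,H,G] q_used=2 → run D
t=34: queue=[H,G] q_used=0 → run H
t=35: queue=[H,G] q_used=1 → run H
t=36: queue=[H,G] q_used=2 → run H
t=37: queue=[H,G] q_used=3 → run H
t=38: queue=[G] q_used=0 → run G
t=39: (idle)
t=40: (idle)
t=41: (idle)
t=42: (idle)
t=43: (idle)
t=44: (idle)
t=45: (idle)
t=46: (idle)

context switches = 13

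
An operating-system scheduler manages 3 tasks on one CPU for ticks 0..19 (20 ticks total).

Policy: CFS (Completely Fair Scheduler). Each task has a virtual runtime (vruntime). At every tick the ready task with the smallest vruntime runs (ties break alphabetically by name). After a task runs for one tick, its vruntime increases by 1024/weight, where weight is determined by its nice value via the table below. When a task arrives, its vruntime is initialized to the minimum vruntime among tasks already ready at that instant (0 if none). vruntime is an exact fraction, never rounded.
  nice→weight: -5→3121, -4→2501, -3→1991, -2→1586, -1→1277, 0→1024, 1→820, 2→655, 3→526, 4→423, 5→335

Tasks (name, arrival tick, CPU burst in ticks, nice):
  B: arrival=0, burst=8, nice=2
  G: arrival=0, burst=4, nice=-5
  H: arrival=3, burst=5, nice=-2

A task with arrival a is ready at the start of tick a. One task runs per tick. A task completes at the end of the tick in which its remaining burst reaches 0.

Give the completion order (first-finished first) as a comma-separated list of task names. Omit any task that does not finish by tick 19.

t=0: vr[B=0 G=0] → run B
t=1: vr[B=1024/655 G=0] → run G
t=2: vr[B=1024/655 G=1024/3121] → run G
t=3: vr[B=1024/655 G=2048/3121 H=2048/3121] → run G
t=4: vr[B=1024/655 G=3072/3121 H=2048/3121] → run H
t=5: vr[B=1024/655 G=3072/3121 H=3222016/2474953] → run G
t=6: vr[B=1024/655 H=3222016/2474953] → run H
t=7: vr[B=1024/655 H=4819968/2474953] → run B
t=8: vr[B=2048/655 H=4819968/2474953] → run H
t=9: vr[B=2048/655 H=6417920/2474953] → run H
t=10: vr[B=2048/655 H=8015872/2474953] → run B
t=11: vr[B=3072/655 H=8015872/2474953] → run H
t=12: vr[B=3072/655] → run B
t=13: vr[B=4096/655] → run B
t=14: vr[B=1024/131] → run B
t=15: vr[B=6144/655] → run B
t=16: vr[B=7168/655] → run B
t=17: (idle)
t=18: (idle)
t=19: (idle)

completion order = G, H, B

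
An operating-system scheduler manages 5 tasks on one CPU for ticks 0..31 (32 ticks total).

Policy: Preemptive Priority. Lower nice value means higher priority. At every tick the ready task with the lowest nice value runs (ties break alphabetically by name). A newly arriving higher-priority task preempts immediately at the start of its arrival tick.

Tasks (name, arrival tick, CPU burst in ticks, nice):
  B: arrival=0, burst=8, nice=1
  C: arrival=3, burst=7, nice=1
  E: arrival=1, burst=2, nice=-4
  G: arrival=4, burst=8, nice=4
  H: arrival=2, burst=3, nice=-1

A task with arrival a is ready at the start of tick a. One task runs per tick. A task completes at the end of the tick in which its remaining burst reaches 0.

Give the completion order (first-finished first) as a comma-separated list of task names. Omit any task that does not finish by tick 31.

t=0: ready={B} → run B
t=1: ready={B,E} → run E
t=2: ready={B,E,H} → run E
t=3: ready={B,C,H} → run H
t=4: ready={B,C,G,H} → run H
t=5: ready={B,C,G,H} → run H
t=6: ready={B,C,G} → run B
t=7: ready={B,C,G} → run B
t=8: ready={B,C,G} → run B
t=9: ready={B,C,G} → run B
t=10: ready={B,C,G} → run B
t=11: ready={B,C,G} → run B
t=12: ready={B,C,G} → run B
t=13: ready={C,G} → run C
t=14: ready={C,G} → run C
t=15: ready={C,G} → run C
t=16: ready={C,G} → run C
t=17: ready={C,G} → run C
t=18: ready={C,G} → run C
t=19: ready={C,G} → run C
t=20: ready={G} → run G
t=21: ready={G} → run G
t=22: ready={G} → run G
t=23: ready={G} → run G
t=24: ready={G} → run G
t=25: ready={G} → run G
t=26: ready={G} → run G
t=27: ready={G} → run G
t=28: (idle)
t=29: (idle)
t=30: (idle)
t=31: (idle)

completion order = E, H, B, C, G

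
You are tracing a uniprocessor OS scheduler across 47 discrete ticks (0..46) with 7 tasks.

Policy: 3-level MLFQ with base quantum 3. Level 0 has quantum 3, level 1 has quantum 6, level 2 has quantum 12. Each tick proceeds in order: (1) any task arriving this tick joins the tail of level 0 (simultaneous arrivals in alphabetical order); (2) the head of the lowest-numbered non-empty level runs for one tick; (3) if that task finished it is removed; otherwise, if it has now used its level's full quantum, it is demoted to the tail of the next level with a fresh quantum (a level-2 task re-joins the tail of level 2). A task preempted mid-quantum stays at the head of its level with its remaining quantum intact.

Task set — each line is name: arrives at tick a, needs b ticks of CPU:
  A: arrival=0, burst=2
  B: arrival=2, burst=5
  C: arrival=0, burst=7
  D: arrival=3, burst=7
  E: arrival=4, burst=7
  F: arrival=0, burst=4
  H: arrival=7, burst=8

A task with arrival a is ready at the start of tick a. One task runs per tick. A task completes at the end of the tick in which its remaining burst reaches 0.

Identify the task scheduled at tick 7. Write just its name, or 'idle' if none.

t=0: L0/L1/L2 = ACF/-/- → run A
t=1: L0/L1/L2 = ACF/-/- → run A
t=2: L0/L1/L2 = CFB/-/- → run C
t=3: L0/L1/L2 = CFBD/-/- → run C
t=4: L0/L1/L2 = CFBDE/-/- → run C
t=5: L0/L1/L2 = FBDE/C/- → run F
t=6: L0/L1/L2 = FBDE/C/- → run F
t=7: L0/L1/L2 = FBDEH/C/- → run F
t=8: L0/L1/L2 = BDEH/CF/- → run B
t=9: L0/L1/L2 = BDEH/CF/- → run B
t=10: L0/L1/L2 = BDEH/CF/- → run B
t=11: L0/L1/L2 = DEH/CFB/- → run D
t=12: L0/L1/L2 = DEH/CFB/- → run D
t=13: L0/L1/L2 = DEH/CFB/- → run D
t=14: L0/L1/L2 = EH/CFBD/- → run E
t=15: L0/L1/L2 = EH/CFBD/- → run E
t=16: L0/L1/L2 = EH/CFBD/- → run E
t=17: L0/L1/L2 = H/CFBDE/- → run H
t=18: L0/L1/L2 = H/CFBDE/- → run H
t=19: L0/L1/L2 = H/CFBDE/- → run H
t=20: L0/L1/L2 = -/CFBDEH/- → run C
t=21: L0/L1/L2 = -/CFBDEH/- → run C
t=22: L0/L1/L2 = -/CFBDEH/- → run C
t=23: L0/L1/L2 = -/CFBDEH/- → run C
t=24: L0/L1/L2 = -/FBDEH/- → run F
t=25: L0/L1/L2 = -/BDEH/- → run B
t=26: L0/L1/L2 = -/BDEH/- → run B
t=27: L0/L1/L2 = -/DEH/- → run D
t=28: L0/L1/L2 = -/DEH/- → run D
t=29: L0/L1/L2 = -/DEH/- → run D
t=30: L0/L1/L2 = -/DEH/- → run D
t=31: L0/L1/L2 = -/EH/- → run E
t=32: L0/L1/L2 = -/EH/- → run E
t=33: L0/L1/L2 = -/EH/- → run E
t=34: L0/L1/L2 = -/EH/- → run E
t=35: L0/L1/L2 = -/H/- → run H
t=36: L0/L1/L2 = -/H/- → run H
t=37: L0/L1/L2 = -/H/- → run H
t=38: L0/L1/L2 = -/H/- → run H
t=39: L0/L1/L2 = -/H/- → run H
t=40: (idle)
t=41: (idle)
t=42: (idle)
t=43: (idle)
t=44: (idle)
t=45: (idle)
t=46: (idle)

running at tick 7 = F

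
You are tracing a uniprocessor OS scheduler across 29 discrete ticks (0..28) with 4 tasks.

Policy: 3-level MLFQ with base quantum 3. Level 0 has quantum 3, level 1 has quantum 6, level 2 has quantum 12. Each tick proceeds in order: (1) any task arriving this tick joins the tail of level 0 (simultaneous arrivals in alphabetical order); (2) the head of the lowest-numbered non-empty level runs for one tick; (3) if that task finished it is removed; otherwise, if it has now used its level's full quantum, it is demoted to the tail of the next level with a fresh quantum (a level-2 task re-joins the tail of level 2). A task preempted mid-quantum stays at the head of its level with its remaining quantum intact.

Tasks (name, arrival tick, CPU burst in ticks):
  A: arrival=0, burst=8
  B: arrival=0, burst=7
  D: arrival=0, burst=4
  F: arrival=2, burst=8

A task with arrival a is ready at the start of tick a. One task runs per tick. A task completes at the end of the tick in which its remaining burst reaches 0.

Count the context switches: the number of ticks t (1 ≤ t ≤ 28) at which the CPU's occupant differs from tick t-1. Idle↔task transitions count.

context switches = 8

t=0: L0/L1/L2 = ABD/-/- → run A
t=1: L0/L1/L2 = ABD/-/- → run A
t=2: L0/L1/L2 = ABDF/-/- → run A
t=3: L0/L1/L2 = BDF/A/- → run B
t=4: L0/L1/L2 = BDF/A/- → run B
t=5: L0/L1/L2 = BDF/A/- → run B
t=6: L0/L1/L2 = DF/AB/- → run D
t=7: L0/L1/L2 = DF/AB/- → run D
t=8: L0/L1/L2 = DF/AB/- → run D
t=9: L0/L1/L2 = F/ABD/- → run F
t=10: L0/L1/L2 = F/ABD/- → run F
t=11: L0/L1/L2 = F/ABD/- → run F
t=12: L0/L1/L2 = -/ABDF/- → run A
t=13: L0/L1/L2 = -/ABDF/- → run A
t=14: L0/L1/L2 = -/ABDF/- → run A
t=15: L0/L1/L2 = -/ABDF/- → run A
t=16: L0/L1/L2 = -/ABDF/- → run A
t=17: L0/L1/L2 = -/BDF/- → run B
t=18: L0/L1/L2 = -/BDF/- → run B
t=19: L0/L1/L2 = -/BDF/- → run B
t=20: L0/L1/L2 = -/BDF/- → run B
t=21: L0/L1/L2 = -/DF/- → run D
t=22: L0/L1/L2 = -/F/- → run F
t=23: L0/L1/L2 = -/F/- → run F
t=24: L0/L1/L2 = -/F/- → run F
t=25: L0/L1/L2 = -/F/- → run F
t=26: L0/L1/L2 = -/F/- → run F
t=27: (idle)
t=28: (idle)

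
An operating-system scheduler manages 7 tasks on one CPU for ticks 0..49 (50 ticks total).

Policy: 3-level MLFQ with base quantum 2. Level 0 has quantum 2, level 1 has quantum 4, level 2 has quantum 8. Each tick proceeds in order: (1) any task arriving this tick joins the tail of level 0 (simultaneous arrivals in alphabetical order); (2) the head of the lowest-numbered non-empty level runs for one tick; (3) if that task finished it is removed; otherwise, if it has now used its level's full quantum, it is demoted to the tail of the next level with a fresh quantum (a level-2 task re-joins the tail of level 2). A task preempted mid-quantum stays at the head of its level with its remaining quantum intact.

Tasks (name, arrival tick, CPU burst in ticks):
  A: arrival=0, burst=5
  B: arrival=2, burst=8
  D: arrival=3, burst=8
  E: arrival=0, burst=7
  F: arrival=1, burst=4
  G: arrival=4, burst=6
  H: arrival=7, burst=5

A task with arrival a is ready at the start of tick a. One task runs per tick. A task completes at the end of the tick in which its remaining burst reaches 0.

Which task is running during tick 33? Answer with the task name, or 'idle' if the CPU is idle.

running at tick 33 = G

t=0: L0/L1/L2 = AE/-/- → run A
t=1: L0/L1/L2 = AEF/-/- → run A
t=2: L0/L1/L2 = EFB/A/- → run E
t=3: L0/L1/L2 = EFBD/A/- → run E
t=4: L0/L1/L2 = FBDG/AE/- → run F
t=5: L0/L1/L2 = FBDG/AE/- → run F
t=6: L0/L1/L2 = BDG/AEF/- → run B
t=7: L0/L1/L2 = BDGH/AEF/- → run B
t=8: L0/L1/L2 = DGH/AEFB/- → run D
t=9: L0/L1/L2 = DGH/AEFB/- → run D
t=10: L0/L1/L2 = GH/AEFBD/- → run G
t=11: L0/L1/L2 = GH/AEFBD/- → run G
t=12: L0/L1/L2 = H/AEFBDG/- → run H
t=13: L0/L1/L2 = H/AEFBDG/- → run H
t=14: L0/L1/L2 = -/AEFBDGH/- → run A
t=15: L0/L1/L2 = -/AEFBDGH/- → run A
t=16: L0/L1/L2 = -/AEFBDGH/- → run A
t=17: L0/L1/L2 = -/EFBDGH/- → run E
t=18: L0/L1/L2 = -/EFBDGH/- → run E
t=19: L0/L1/L2 = -/EFBDGH/- → run E
t=20: L0/L1/L2 = -/EFBDGH/- → run E
t=21: L0/L1/L2 = -/FBDGH/E → run F
t=22: L0/L1/L2 = -/FBDGH/E → run F
t=23: L0/L1/L2 = -/BDGH/E → run B
t=24: L0/L1/L2 = -/BDGH/E → run B
t=25: L0/L1/L2 = -/BDGH/E → run B
t=26: L0/L1/L2 = -/BDGH/E → run B
t=27: L0/L1/L2 = -/DGH/EB → run D
t=28: L0/L1/L2 = -/DGH/EB → run D
t=29: L0/L1/L2 = -/DGH/EB → run D
t=30: L0/L1/L2 = -/DGH/EB → run D
t=31: L0/L1/L2 = -/GH/EBD → run G
t=32: L0/L1/L2 = -/GH/EBD → run G
t=33: L0/L1/L2 = -/GH/EBD → run G
t=34: L0/L1/L2 = -/GH/EBD → run G
t=35: L0/L1/L2 = -/H/EBD → run H
t=36: L0/L1/L2 = -/H/EBD → run H
t=37: L0/L1/L2 = -/H/EBD → run H
t=38: L0/L1/L2 = -/-/EBD → run E
t=39: L0/L1/L2 = -/-/BD → run B
t=40: L0/L1/L2 = -/-/BD → run B
t=41: L0/L1/L2 = -/-/D → run D
t=42: L0/L1/L2 = -/-/D → run D
t=43: (idle)
t=44: (idle)
t=45: (idle)
t=46: (idle)
t=47: (idle)
t=48: (idle)
t=49: (idle)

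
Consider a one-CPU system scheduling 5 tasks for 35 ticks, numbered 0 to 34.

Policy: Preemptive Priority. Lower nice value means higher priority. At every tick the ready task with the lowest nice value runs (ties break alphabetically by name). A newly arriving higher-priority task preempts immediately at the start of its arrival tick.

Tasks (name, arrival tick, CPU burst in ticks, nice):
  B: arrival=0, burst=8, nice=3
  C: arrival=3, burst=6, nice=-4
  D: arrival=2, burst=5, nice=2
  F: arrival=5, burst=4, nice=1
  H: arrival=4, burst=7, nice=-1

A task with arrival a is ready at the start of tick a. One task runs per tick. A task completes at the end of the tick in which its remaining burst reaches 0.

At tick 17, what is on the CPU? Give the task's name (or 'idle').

t=0: ready={B} → run B
t=1: ready={B} → run B
t=2: ready={B,D} → run D
t=3: ready={B,C,D} → run C
t=4: ready={B,C,D,H} → run C
t=5: ready={B,C,D,F,H} → run C
t=6: ready={B,C,D,F,H} → run C
t=7: ready={B,C,D,F,H} → run C
t=8: ready={B,C,D,F,H} → run C
t=9: ready={B,D,F,H} → run H
t=10: ready={B,D,F,H} → run H
t=11: ready={B,D,F,H} → run H
t=12: ready={B,D,F,H} → run H
t=13: ready={B,D,F,H} → run H
t=14: ready={B,D,F,H} → run H
t=15: ready={B,D,F,H} → run H
t=16: ready={B,D,F} → run F
t=17: ready={B,D,F} → run F
t=18: ready={B,D,F} → run F
t=19: ready={B,D,F} → run F
t=20: ready={B,D} → run D
t=21: ready={B,D} → run D
t=22: ready={B,D} → run D
t=23: ready={B,D} → run D
t=24: ready={B} → run B
t=25: ready={B} → run B
t=26: ready={B} → run B
t=27: ready={B} → run B
t=28: ready={B} → run B
t=29: ready={B} → run B
t=30: (idle)
t=31: (idle)
t=32: (idle)
t=33: (idle)
t=34: (idle)

running at tick 17 = F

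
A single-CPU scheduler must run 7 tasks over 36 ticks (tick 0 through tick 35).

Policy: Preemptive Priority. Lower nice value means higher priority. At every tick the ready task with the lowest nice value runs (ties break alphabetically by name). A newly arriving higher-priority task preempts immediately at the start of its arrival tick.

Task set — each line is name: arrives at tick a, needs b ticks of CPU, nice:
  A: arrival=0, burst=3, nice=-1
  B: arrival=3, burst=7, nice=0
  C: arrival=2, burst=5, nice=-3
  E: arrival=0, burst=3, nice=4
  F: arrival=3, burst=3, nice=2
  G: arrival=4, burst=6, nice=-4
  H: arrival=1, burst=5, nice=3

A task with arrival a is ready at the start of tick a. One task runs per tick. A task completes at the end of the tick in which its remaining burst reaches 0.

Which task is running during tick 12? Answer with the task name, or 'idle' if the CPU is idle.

running at tick 12 = C

t=0: ready={A,E} → run A
t=1: ready={A,E,H} → run A
t=2: ready={A,C,E,H} → run C
t=3: ready={A,B,C,E,F,H} → run C
t=4: ready={A,B,C,E,F,G,H} → run G
t=5: ready={A,B,C,E,F,G,H} → run G
t=6: ready={A,B,C,E,F,G,H} → run G
t=7: ready={A,B,C,E,F,G,H} → run G
t=8: ready={A,B,C,E,F,G,H} → run G
t=9: ready={A,B,C,E,F,G,H} → run G
t=10: ready={A,B,C,E,F,H} → run C
t=11: ready={A,B,C,E,F,H} → run C
t=12: ready={A,B,C,E,F,H} → run C
t=13: ready={A,B,E,F,H} → run A
t=14: ready={B,E,F,H} → run B
t=15: ready={B,E,F,H} → run B
t=16: ready={B,E,F,H} → run B
t=17: ready={B,E,F,H} → run B
t=18: ready={B,E,F,H} → run B
t=19: ready={B,E,F,H} → run B
t=20: ready={B,E,F,H} → run B
t=21: ready={E,F,H} → run F
t=22: ready={E,F,H} → run F
t=23: ready={E,F,H} → run F
t=24: ready={E,H} → run H
t=25: ready={E,H} → run H
t=26: ready={E,H} → run H
t=27: ready={E,H} → run H
t=28: ready={E,H} → run H
t=29: ready={E} → run E
t=30: ready={E} → run E
t=31: ready={E} → run E
t=32: (idle)
t=33: (idle)
t=34: (idle)
t=35: (idle)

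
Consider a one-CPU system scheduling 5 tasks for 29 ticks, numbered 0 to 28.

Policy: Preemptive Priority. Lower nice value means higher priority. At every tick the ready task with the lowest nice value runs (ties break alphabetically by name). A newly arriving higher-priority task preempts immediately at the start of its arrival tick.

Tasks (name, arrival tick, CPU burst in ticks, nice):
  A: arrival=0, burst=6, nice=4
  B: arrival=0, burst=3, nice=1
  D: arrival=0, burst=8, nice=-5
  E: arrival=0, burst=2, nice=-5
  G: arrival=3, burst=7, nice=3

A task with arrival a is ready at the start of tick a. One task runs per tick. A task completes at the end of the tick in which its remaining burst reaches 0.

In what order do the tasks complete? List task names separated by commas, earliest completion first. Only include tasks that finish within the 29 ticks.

t=0: ready={A,B,D,E} → run D
t=1: ready={A,B,D,E} → run D
t=2: ready={A,B,D,E} → run D
t=3: ready={A,B,D,E,G} → run D
t=4: ready={A,B,D,E,G} → run D
t=5: ready={A,B,D,E,G} → run D
t=6: ready={A,B,D,E,G} → run D
t=7: ready={A,B,D,E,G} → run D
t=8: ready={A,B,E,G} → run E
t=9: ready={A,B,E,G} → run E
t=10: ready={A,B,G} → run B
t=11: ready={A,B,G} → run B
t=12: ready={A,B,G} → run B
t=13: ready={A,G} → run G
t=14: ready={A,G} → run G
t=15: ready={A,G} → run G
t=16: ready={A,G} → run G
t=17: ready={A,G} → run G
t=18: ready={A,G} → run G
t=19: ready={A,G} → run G
t=20: ready={A} → run A
t=21: ready={A} → run A
t=22: ready={A} → run A
t=23: ready={A} → run A
t=24: ready={A} → run A
t=25: ready={A} → run A
t=26: (idle)
t=27: (idle)
t=28: (idle)

completion order = D, E, B, G, A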